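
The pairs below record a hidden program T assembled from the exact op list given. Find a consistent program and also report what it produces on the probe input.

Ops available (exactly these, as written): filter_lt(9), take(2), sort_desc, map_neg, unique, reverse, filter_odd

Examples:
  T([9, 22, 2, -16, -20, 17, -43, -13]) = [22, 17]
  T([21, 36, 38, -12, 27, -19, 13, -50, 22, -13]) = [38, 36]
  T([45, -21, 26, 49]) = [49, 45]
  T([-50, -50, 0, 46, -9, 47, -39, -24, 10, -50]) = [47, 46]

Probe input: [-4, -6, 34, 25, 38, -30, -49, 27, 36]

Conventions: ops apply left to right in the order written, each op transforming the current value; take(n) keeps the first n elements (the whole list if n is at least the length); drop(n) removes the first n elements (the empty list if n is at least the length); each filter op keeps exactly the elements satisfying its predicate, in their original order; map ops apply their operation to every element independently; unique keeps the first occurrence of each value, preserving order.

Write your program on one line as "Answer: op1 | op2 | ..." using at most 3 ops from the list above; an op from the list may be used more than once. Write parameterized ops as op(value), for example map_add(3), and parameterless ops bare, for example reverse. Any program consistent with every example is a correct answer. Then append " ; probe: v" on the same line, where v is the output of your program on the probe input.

reverse | sort_desc | take(2) ; probe: [38, 36]

Check, running the answer program on each example:
  [9, 22, 2, -16, -20, 17, -43, -13] -> [-13, -43, 17, -20, -16, 2, 22, 9] -> [22, 17, 9, 2, -13, -16, -20, -43] -> [22, 17]
  [21, 36, 38, -12, 27, -19, 13, -50, 22, -13] -> [-13, 22, -50, 13, -19, 27, -12, 38, 36, 21] -> [38, 36, 27, 22, 21, 13, -12, -13, -19, -50] -> [38, 36]
  [45, -21, 26, 49] -> [49, 26, -21, 45] -> [49, 45, 26, -21] -> [49, 45]
  [-50, -50, 0, 46, -9, 47, -39, -24, 10, -50] -> [-50, 10, -24, -39, 47, -9, 46, 0, -50, -50] -> [47, 46, 10, 0, -9, -24, -39, -50, -50, -50] -> [47, 46]
  probe: [-4, -6, 34, 25, 38, -30, -49, 27, 36] -> [36, 27, -49, -30, 38, 25, 34, -6, -4] -> [38, 36, 34, 27, 25, -4, -6, -30, -49] -> [38, 36]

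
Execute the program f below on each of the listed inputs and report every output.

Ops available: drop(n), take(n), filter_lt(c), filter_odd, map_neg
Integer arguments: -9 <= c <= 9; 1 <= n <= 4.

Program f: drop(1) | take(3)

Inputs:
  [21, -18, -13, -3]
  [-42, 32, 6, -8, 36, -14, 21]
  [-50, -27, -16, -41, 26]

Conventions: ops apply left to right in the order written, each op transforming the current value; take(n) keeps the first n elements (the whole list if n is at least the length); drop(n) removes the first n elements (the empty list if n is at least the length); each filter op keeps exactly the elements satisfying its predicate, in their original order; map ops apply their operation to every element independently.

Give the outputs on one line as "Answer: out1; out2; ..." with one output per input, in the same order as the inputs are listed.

Execution, op by op:
  [21, -18, -13, -3] -> [-18, -13, -3] -> [-18, -13, -3]
  [-42, 32, 6, -8, 36, -14, 21] -> [32, 6, -8, 36, -14, 21] -> [32, 6, -8]
  [-50, -27, -16, -41, 26] -> [-27, -16, -41, 26] -> [-27, -16, -41]

[-18, -13, -3]; [32, 6, -8]; [-27, -16, -41]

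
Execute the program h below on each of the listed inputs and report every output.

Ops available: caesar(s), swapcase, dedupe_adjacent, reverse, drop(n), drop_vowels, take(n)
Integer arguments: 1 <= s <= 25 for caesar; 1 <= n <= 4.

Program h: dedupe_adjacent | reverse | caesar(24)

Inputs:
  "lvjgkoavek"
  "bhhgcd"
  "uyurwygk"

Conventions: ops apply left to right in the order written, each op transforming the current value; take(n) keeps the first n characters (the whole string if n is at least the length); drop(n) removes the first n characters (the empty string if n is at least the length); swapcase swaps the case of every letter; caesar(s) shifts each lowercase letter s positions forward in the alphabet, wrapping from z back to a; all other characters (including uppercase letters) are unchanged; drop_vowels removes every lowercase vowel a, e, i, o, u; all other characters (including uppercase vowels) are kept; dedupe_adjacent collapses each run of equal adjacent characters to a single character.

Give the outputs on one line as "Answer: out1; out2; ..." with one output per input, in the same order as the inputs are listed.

Execution, op by op:
  "lvjgkoavek" -> "lvjgkoavek" -> "kevaokgjvl" -> "ictymiehtj"
  "bhhgcd" -> "bhgcd" -> "dcghb" -> "baefz"
  "uyurwygk" -> "uyurwygk" -> "kgywruyu" -> "iewupsws"

"ictymiehtj"; "baefz"; "iewupsws"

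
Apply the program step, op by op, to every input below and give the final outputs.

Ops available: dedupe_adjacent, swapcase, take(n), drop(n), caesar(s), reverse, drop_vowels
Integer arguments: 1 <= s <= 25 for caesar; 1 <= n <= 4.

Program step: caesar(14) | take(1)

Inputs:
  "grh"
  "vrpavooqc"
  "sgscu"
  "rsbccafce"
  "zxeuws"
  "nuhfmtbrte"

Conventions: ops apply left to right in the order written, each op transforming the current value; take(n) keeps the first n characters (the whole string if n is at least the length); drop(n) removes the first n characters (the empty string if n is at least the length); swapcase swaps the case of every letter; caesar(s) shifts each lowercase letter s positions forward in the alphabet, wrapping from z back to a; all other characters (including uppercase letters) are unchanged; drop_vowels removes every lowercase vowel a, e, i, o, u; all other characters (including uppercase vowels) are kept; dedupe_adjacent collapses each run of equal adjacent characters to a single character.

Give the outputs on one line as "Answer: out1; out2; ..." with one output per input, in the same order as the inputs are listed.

Execution, op by op:
  "grh" -> "ufv" -> "u"
  "vrpavooqc" -> "jfdojcceq" -> "j"
  "sgscu" -> "gugqi" -> "g"
  "rsbccafce" -> "fgpqqotqs" -> "f"
  "zxeuws" -> "nlsikg" -> "n"
  "nuhfmtbrte" -> "bivtahpfhs" -> "b"

"u"; "j"; "g"; "f"; "n"; "b"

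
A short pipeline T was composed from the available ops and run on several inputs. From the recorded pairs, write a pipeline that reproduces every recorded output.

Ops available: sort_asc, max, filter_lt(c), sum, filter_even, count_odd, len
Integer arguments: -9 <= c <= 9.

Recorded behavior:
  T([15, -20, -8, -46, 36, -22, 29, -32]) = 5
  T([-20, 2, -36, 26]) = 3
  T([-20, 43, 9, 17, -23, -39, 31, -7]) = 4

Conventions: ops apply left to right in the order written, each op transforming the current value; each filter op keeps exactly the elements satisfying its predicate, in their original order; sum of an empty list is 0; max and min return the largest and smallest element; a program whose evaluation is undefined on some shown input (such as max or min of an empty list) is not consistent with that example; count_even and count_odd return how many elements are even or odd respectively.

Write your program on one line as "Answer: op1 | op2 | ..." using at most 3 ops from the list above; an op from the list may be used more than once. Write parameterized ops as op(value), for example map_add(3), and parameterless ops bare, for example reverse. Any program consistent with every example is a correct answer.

filter_lt(5) | len

Check, running the answer program on each example:
  [15, -20, -8, -46, 36, -22, 29, -32] -> [-20, -8, -46, -22, -32] -> 5
  [-20, 2, -36, 26] -> [-20, 2, -36] -> 3
  [-20, 43, 9, 17, -23, -39, 31, -7] -> [-20, -23, -39, -7] -> 4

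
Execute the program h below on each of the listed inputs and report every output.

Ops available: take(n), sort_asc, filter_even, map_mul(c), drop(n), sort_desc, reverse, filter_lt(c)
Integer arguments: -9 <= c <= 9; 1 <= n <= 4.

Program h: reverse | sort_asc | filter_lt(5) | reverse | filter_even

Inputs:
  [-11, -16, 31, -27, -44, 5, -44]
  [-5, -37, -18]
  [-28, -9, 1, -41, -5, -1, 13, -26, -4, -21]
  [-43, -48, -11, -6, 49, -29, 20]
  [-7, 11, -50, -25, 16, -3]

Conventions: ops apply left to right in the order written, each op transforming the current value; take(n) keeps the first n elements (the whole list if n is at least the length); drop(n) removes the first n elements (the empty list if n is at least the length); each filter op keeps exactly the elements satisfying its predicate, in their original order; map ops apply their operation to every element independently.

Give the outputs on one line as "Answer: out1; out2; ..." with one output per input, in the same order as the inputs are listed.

Execution, op by op:
  [-11, -16, 31, -27, -44, 5, -44] -> [-44, 5, -44, -27, 31, -16, -11] -> [-44, -44, -27, -16, -11, 5, 31] -> [-44, -44, -27, -16, -11] -> [-11, -16, -27, -44, -44] -> [-16, -44, -44]
  [-5, -37, -18] -> [-18, -37, -5] -> [-37, -18, -5] -> [-37, -18, -5] -> [-5, -18, -37] -> [-18]
  [-28, -9, 1, -41, -5, -1, 13, -26, -4, -21] -> [-21, -4, -26, 13, -1, -5, -41, 1, -9, -28] -> [-41, -28, -26, -21, -9, -5, -4, -1, 1, 13] -> [-41, -28, -26, -21, -9, -5, -4, -1, 1] -> [1, -1, -4, -5, -9, -21, -26, -28, -41] -> [-4, -26, -28]
  [-43, -48, -11, -6, 49, -29, 20] -> [20, -29, 49, -6, -11, -48, -43] -> [-48, -43, -29, -11, -6, 20, 49] -> [-48, -43, -29, -11, -6] -> [-6, -11, -29, -43, -48] -> [-6, -48]
  [-7, 11, -50, -25, 16, -3] -> [-3, 16, -25, -50, 11, -7] -> [-50, -25, -7, -3, 11, 16] -> [-50, -25, -7, -3] -> [-3, -7, -25, -50] -> [-50]

[-16, -44, -44]; [-18]; [-4, -26, -28]; [-6, -48]; [-50]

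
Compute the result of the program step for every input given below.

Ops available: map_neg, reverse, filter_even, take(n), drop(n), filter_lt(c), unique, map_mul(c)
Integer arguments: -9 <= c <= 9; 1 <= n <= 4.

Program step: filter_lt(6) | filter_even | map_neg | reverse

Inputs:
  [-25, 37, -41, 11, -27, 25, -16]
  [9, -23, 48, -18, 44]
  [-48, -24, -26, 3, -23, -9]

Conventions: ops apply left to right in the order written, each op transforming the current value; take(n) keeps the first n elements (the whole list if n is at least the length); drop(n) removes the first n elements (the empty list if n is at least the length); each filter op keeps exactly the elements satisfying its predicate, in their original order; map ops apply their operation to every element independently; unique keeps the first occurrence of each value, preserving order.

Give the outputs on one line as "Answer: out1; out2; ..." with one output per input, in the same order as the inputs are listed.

Execution, op by op:
  [-25, 37, -41, 11, -27, 25, -16] -> [-25, -41, -27, -16] -> [-16] -> [16] -> [16]
  [9, -23, 48, -18, 44] -> [-23, -18] -> [-18] -> [18] -> [18]
  [-48, -24, -26, 3, -23, -9] -> [-48, -24, -26, 3, -23, -9] -> [-48, -24, -26] -> [48, 24, 26] -> [26, 24, 48]

[16]; [18]; [26, 24, 48]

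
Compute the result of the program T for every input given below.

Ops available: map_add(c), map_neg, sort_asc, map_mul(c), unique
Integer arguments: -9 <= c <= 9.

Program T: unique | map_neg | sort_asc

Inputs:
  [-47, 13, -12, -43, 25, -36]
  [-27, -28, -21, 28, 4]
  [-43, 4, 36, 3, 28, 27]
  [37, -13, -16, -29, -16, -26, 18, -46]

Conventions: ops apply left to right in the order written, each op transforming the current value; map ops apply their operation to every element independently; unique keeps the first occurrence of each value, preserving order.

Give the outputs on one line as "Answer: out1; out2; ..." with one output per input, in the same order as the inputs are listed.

[-25, -13, 12, 36, 43, 47]; [-28, -4, 21, 27, 28]; [-36, -28, -27, -4, -3, 43]; [-37, -18, 13, 16, 26, 29, 46]

Execution, op by op:
  [-47, 13, -12, -43, 25, -36] -> [-47, 13, -12, -43, 25, -36] -> [47, -13, 12, 43, -25, 36] -> [-25, -13, 12, 36, 43, 47]
  [-27, -28, -21, 28, 4] -> [-27, -28, -21, 28, 4] -> [27, 28, 21, -28, -4] -> [-28, -4, 21, 27, 28]
  [-43, 4, 36, 3, 28, 27] -> [-43, 4, 36, 3, 28, 27] -> [43, -4, -36, -3, -28, -27] -> [-36, -28, -27, -4, -3, 43]
  [37, -13, -16, -29, -16, -26, 18, -46] -> [37, -13, -16, -29, -26, 18, -46] -> [-37, 13, 16, 29, 26, -18, 46] -> [-37, -18, 13, 16, 26, 29, 46]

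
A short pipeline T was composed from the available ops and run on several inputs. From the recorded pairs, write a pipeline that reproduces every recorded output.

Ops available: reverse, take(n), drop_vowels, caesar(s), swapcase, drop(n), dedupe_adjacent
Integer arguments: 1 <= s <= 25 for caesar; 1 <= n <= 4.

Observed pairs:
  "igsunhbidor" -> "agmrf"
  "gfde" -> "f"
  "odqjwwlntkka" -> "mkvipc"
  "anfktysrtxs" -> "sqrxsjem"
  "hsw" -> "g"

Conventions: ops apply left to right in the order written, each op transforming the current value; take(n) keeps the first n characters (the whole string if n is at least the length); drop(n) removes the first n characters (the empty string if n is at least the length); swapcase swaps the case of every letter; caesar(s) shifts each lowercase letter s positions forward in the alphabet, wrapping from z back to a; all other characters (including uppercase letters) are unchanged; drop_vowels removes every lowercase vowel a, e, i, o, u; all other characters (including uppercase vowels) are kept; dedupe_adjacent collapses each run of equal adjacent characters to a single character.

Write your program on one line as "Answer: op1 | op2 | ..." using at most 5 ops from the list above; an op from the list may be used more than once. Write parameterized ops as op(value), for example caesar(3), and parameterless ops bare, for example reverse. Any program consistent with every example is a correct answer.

reverse | dedupe_adjacent | drop_vowels | drop(2) | caesar(25)

Check, running the answer program on each example:
  "igsunhbidor" -> "rodibhnusgi" -> "rodibhnusgi" -> "rdbhnsg" -> "bhnsg" -> "agmrf"
  "gfde" -> "edfg" -> "edfg" -> "dfg" -> "g" -> "f"
  "odqjwwlntkka" -> "akktnlwwjqdo" -> "aktnlwjqdo" -> "ktnlwjqd" -> "nlwjqd" -> "mkvipc"
  "anfktysrtxs" -> "sxtrsytkfna" -> "sxtrsytkfna" -> "sxtrsytkfn" -> "trsytkfn" -> "sqrxsjem"
  "hsw" -> "wsh" -> "wsh" -> "wsh" -> "h" -> "g"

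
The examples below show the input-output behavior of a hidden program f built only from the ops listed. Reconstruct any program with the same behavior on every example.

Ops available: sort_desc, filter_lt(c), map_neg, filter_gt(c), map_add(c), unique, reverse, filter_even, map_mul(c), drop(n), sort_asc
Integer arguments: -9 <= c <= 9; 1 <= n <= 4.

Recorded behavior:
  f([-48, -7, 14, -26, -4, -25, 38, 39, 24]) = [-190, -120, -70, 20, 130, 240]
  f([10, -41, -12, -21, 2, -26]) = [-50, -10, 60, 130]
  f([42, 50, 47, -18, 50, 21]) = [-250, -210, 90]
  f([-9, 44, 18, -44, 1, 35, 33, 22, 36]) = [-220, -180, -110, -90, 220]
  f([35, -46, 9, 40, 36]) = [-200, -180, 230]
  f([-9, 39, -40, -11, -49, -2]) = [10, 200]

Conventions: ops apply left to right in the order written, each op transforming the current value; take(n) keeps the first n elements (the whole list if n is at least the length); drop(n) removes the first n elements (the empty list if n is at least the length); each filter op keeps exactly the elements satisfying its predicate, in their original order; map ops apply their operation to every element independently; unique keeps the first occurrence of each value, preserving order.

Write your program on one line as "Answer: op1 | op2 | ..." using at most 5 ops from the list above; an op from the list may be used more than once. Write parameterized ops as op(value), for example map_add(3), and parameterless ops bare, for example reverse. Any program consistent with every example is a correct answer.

unique | filter_even | sort_asc | map_mul(-5) | sort_asc

Check, running the answer program on each example:
  [-48, -7, 14, -26, -4, -25, 38, 39, 24] -> [-48, -7, 14, -26, -4, -25, 38, 39, 24] -> [-48, 14, -26, -4, 38, 24] -> [-48, -26, -4, 14, 24, 38] -> [240, 130, 20, -70, -120, -190] -> [-190, -120, -70, 20, 130, 240]
  [10, -41, -12, -21, 2, -26] -> [10, -41, -12, -21, 2, -26] -> [10, -12, 2, -26] -> [-26, -12, 2, 10] -> [130, 60, -10, -50] -> [-50, -10, 60, 130]
  [42, 50, 47, -18, 50, 21] -> [42, 50, 47, -18, 21] -> [42, 50, -18] -> [-18, 42, 50] -> [90, -210, -250] -> [-250, -210, 90]
  [-9, 44, 18, -44, 1, 35, 33, 22, 36] -> [-9, 44, 18, -44, 1, 35, 33, 22, 36] -> [44, 18, -44, 22, 36] -> [-44, 18, 22, 36, 44] -> [220, -90, -110, -180, -220] -> [-220, -180, -110, -90, 220]
  [35, -46, 9, 40, 36] -> [35, -46, 9, 40, 36] -> [-46, 40, 36] -> [-46, 36, 40] -> [230, -180, -200] -> [-200, -180, 230]
  [-9, 39, -40, -11, -49, -2] -> [-9, 39, -40, -11, -49, -2] -> [-40, -2] -> [-40, -2] -> [200, 10] -> [10, 200]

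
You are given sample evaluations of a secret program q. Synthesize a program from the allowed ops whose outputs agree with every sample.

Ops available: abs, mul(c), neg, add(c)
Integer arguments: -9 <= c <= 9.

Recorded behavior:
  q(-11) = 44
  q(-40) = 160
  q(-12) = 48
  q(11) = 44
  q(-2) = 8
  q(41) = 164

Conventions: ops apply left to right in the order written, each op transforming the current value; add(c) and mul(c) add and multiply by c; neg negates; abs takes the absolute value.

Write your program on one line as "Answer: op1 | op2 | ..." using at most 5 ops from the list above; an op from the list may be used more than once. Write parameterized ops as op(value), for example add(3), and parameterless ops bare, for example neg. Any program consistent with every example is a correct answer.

neg | abs | mul(-4) | abs

Check, running the answer program on each example:
  -11 -> 11 -> 11 -> -44 -> 44
  -40 -> 40 -> 40 -> -160 -> 160
  -12 -> 12 -> 12 -> -48 -> 48
  11 -> -11 -> 11 -> -44 -> 44
  -2 -> 2 -> 2 -> -8 -> 8
  41 -> -41 -> 41 -> -164 -> 164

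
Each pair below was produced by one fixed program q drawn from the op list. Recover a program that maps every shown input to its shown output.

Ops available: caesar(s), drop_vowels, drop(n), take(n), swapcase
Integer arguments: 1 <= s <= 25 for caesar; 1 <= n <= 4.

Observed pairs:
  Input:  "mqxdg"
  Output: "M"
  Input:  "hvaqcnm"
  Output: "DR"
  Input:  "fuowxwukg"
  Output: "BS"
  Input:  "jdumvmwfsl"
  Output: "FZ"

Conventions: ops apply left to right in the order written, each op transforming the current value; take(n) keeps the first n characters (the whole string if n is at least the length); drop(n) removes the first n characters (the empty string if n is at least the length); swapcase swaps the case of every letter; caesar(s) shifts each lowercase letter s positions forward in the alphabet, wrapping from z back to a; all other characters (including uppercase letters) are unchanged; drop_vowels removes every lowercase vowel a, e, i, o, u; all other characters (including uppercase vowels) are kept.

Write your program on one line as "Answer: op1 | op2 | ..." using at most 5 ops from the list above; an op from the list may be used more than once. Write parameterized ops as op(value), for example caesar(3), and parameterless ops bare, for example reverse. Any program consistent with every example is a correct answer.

drop_vowels | take(2) | caesar(22) | drop_vowels | swapcase

Check, running the answer program on each example:
  "mqxdg" -> "mqxdg" -> "mq" -> "im" -> "m" -> "M"
  "hvaqcnm" -> "hvqcnm" -> "hv" -> "dr" -> "dr" -> "DR"
  "fuowxwukg" -> "fwxwkg" -> "fw" -> "bs" -> "bs" -> "BS"
  "jdumvmwfsl" -> "jdmvmwfsl" -> "jd" -> "fz" -> "fz" -> "FZ"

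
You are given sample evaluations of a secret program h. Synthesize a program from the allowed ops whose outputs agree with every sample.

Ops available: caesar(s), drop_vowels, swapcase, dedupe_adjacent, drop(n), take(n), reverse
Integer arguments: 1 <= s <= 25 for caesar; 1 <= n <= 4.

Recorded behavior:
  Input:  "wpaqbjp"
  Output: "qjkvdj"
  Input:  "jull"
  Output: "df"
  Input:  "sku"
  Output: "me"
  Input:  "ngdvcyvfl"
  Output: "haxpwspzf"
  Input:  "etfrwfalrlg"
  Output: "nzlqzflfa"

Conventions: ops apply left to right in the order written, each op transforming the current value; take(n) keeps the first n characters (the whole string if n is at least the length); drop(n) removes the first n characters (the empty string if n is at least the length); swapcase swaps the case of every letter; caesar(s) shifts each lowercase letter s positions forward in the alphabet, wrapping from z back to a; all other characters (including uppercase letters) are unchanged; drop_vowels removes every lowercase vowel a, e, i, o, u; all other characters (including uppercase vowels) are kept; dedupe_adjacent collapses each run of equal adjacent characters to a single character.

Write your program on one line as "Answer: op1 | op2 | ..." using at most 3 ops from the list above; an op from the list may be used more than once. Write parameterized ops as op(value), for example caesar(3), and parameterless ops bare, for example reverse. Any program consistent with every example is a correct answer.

drop_vowels | caesar(20) | dedupe_adjacent

Check, running the answer program on each example:
  "wpaqbjp" -> "wpqbjp" -> "qjkvdj" -> "qjkvdj"
  "jull" -> "jll" -> "dff" -> "df"
  "sku" -> "sk" -> "me" -> "me"
  "ngdvcyvfl" -> "ngdvcyvfl" -> "haxpwspzf" -> "haxpwspzf"
  "etfrwfalrlg" -> "tfrwflrlg" -> "nzlqzflfa" -> "nzlqzflfa"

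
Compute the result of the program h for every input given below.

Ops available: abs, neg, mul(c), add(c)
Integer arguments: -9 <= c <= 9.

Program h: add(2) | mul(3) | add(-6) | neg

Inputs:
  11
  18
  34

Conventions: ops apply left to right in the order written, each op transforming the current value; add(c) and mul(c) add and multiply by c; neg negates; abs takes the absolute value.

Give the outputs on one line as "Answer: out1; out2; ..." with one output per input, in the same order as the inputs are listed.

Execution, op by op:
  11 -> 13 -> 39 -> 33 -> -33
  18 -> 20 -> 60 -> 54 -> -54
  34 -> 36 -> 108 -> 102 -> -102

-33; -54; -102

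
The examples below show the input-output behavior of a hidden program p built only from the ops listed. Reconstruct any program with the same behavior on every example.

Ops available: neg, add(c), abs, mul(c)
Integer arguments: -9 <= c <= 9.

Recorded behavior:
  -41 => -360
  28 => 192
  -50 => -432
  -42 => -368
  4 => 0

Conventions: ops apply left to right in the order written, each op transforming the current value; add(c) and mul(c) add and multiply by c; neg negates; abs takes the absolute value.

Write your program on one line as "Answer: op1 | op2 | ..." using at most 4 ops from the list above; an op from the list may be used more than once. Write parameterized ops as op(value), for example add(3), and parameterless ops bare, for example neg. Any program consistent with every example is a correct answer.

neg | add(4) | neg | mul(8)

Check, running the answer program on each example:
  -41 -> 41 -> 45 -> -45 -> -360
  28 -> -28 -> -24 -> 24 -> 192
  -50 -> 50 -> 54 -> -54 -> -432
  -42 -> 42 -> 46 -> -46 -> -368
  4 -> -4 -> 0 -> 0 -> 0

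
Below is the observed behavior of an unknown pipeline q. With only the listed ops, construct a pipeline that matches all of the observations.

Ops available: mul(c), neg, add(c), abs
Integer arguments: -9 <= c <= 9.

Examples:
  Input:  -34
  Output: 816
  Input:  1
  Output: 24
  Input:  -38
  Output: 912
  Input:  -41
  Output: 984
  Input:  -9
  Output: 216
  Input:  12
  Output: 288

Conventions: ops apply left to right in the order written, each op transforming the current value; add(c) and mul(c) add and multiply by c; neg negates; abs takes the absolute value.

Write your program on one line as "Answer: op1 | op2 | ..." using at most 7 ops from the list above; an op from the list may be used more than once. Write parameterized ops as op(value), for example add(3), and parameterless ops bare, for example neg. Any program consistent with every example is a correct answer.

neg | abs | mul(3) | mul(-2) | neg | mul(4)

Check, running the answer program on each example:
  -34 -> 34 -> 34 -> 102 -> -204 -> 204 -> 816
  1 -> -1 -> 1 -> 3 -> -6 -> 6 -> 24
  -38 -> 38 -> 38 -> 114 -> -228 -> 228 -> 912
  -41 -> 41 -> 41 -> 123 -> -246 -> 246 -> 984
  -9 -> 9 -> 9 -> 27 -> -54 -> 54 -> 216
  12 -> -12 -> 12 -> 36 -> -72 -> 72 -> 288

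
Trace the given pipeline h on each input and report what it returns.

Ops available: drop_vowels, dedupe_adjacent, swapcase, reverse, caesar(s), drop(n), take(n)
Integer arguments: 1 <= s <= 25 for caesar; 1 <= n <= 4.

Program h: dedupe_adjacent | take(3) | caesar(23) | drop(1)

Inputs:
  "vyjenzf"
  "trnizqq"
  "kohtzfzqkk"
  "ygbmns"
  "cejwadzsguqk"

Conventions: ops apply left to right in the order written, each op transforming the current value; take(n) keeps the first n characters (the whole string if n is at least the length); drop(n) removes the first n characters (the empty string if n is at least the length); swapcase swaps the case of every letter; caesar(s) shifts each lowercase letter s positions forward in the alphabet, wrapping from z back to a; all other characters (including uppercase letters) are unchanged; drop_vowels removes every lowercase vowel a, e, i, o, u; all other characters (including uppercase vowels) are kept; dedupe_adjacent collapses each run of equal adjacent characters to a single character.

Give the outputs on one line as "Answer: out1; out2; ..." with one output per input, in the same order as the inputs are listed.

Execution, op by op:
  "vyjenzf" -> "vyjenzf" -> "vyj" -> "svg" -> "vg"
  "trnizqq" -> "trnizq" -> "trn" -> "qok" -> "ok"
  "kohtzfzqkk" -> "kohtzfzqk" -> "koh" -> "hle" -> "le"
  "ygbmns" -> "ygbmns" -> "ygb" -> "vdy" -> "dy"
  "cejwadzsguqk" -> "cejwadzsguqk" -> "cej" -> "zbg" -> "bg"

"vg"; "ok"; "le"; "dy"; "bg"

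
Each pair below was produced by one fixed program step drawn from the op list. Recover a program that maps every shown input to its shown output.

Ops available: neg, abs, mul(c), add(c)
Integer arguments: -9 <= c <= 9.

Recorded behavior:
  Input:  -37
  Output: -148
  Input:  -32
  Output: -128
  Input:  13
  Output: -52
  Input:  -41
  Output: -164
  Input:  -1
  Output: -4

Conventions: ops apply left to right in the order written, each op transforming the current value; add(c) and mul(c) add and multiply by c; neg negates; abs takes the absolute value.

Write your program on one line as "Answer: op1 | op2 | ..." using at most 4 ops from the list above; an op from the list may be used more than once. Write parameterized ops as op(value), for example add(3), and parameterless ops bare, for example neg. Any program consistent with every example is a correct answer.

abs | neg | mul(4)

Check, running the answer program on each example:
  -37 -> 37 -> -37 -> -148
  -32 -> 32 -> -32 -> -128
  13 -> 13 -> -13 -> -52
  -41 -> 41 -> -41 -> -164
  -1 -> 1 -> -1 -> -4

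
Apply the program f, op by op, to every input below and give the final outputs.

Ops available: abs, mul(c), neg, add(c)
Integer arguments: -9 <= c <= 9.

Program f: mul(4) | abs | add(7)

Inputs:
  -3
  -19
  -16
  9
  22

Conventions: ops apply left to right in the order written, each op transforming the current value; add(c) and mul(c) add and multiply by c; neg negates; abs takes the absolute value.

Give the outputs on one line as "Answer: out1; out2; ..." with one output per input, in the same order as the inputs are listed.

19; 83; 71; 43; 95

Execution, op by op:
  -3 -> -12 -> 12 -> 19
  -19 -> -76 -> 76 -> 83
  -16 -> -64 -> 64 -> 71
  9 -> 36 -> 36 -> 43
  22 -> 88 -> 88 -> 95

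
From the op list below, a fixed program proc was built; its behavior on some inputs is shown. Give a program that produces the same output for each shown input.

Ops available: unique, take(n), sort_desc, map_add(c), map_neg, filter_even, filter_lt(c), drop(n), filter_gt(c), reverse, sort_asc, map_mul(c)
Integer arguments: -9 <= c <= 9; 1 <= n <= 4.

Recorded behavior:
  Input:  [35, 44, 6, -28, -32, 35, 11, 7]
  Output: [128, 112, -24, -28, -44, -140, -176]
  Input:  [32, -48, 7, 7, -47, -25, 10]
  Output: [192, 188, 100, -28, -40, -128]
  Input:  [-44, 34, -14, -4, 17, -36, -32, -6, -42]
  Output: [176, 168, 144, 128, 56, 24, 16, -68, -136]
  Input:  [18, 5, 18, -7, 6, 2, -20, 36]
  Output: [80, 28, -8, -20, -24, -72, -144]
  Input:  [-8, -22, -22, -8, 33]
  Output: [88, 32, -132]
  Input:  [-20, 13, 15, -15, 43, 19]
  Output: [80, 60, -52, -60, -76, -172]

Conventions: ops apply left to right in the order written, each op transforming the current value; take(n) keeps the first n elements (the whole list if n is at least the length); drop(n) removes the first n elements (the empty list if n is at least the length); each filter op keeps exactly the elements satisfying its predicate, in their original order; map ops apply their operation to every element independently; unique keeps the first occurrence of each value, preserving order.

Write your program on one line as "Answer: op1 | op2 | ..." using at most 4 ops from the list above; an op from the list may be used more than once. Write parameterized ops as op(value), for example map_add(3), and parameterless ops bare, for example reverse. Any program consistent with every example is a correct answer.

sort_asc | map_mul(4) | unique | map_neg

Check, running the answer program on each example:
  [35, 44, 6, -28, -32, 35, 11, 7] -> [-32, -28, 6, 7, 11, 35, 35, 44] -> [-128, -112, 24, 28, 44, 140, 140, 176] -> [-128, -112, 24, 28, 44, 140, 176] -> [128, 112, -24, -28, -44, -140, -176]
  [32, -48, 7, 7, -47, -25, 10] -> [-48, -47, -25, 7, 7, 10, 32] -> [-192, -188, -100, 28, 28, 40, 128] -> [-192, -188, -100, 28, 40, 128] -> [192, 188, 100, -28, -40, -128]
  [-44, 34, -14, -4, 17, -36, -32, -6, -42] -> [-44, -42, -36, -32, -14, -6, -4, 17, 34] -> [-176, -168, -144, -128, -56, -24, -16, 68, 136] -> [-176, -168, -144, -128, -56, -24, -16, 68, 136] -> [176, 168, 144, 128, 56, 24, 16, -68, -136]
  [18, 5, 18, -7, 6, 2, -20, 36] -> [-20, -7, 2, 5, 6, 18, 18, 36] -> [-80, -28, 8, 20, 24, 72, 72, 144] -> [-80, -28, 8, 20, 24, 72, 144] -> [80, 28, -8, -20, -24, -72, -144]
  [-8, -22, -22, -8, 33] -> [-22, -22, -8, -8, 33] -> [-88, -88, -32, -32, 132] -> [-88, -32, 132] -> [88, 32, -132]
  [-20, 13, 15, -15, 43, 19] -> [-20, -15, 13, 15, 19, 43] -> [-80, -60, 52, 60, 76, 172] -> [-80, -60, 52, 60, 76, 172] -> [80, 60, -52, -60, -76, -172]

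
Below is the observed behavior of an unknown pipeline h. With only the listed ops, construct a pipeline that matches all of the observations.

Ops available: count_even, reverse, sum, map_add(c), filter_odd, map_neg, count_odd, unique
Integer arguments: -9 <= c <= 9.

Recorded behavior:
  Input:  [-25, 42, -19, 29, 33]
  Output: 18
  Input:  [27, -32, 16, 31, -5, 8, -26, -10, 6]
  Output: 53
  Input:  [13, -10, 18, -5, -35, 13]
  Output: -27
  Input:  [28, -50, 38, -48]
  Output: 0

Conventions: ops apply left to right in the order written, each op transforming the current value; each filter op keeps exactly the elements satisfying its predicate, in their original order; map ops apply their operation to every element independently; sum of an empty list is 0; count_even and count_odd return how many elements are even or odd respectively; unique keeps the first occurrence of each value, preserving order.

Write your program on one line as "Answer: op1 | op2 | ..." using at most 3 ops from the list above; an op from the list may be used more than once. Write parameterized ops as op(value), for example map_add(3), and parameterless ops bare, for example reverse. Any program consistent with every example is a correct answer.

filter_odd | unique | sum

Check, running the answer program on each example:
  [-25, 42, -19, 29, 33] -> [-25, -19, 29, 33] -> [-25, -19, 29, 33] -> 18
  [27, -32, 16, 31, -5, 8, -26, -10, 6] -> [27, 31, -5] -> [27, 31, -5] -> 53
  [13, -10, 18, -5, -35, 13] -> [13, -5, -35, 13] -> [13, -5, -35] -> -27
  [28, -50, 38, -48] -> [] -> [] -> 0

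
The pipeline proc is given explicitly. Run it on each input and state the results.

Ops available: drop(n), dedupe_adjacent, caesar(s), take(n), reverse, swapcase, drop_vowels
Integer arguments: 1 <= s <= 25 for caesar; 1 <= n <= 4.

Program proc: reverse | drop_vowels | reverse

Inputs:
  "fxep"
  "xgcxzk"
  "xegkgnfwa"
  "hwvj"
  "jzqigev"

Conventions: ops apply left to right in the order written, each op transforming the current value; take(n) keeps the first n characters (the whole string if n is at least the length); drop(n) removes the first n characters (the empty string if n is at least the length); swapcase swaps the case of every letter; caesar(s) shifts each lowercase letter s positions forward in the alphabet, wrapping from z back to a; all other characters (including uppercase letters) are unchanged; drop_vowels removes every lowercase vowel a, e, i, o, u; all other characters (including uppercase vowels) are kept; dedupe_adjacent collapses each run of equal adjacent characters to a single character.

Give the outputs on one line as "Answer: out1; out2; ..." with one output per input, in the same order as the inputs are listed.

Execution, op by op:
  "fxep" -> "pexf" -> "pxf" -> "fxp"
  "xgcxzk" -> "kzxcgx" -> "kzxcgx" -> "xgcxzk"
  "xegkgnfwa" -> "awfngkgex" -> "wfngkgx" -> "xgkgnfw"
  "hwvj" -> "jvwh" -> "jvwh" -> "hwvj"
  "jzqigev" -> "vegiqzj" -> "vgqzj" -> "jzqgv"

"fxp"; "xgcxzk"; "xgkgnfw"; "hwvj"; "jzqgv"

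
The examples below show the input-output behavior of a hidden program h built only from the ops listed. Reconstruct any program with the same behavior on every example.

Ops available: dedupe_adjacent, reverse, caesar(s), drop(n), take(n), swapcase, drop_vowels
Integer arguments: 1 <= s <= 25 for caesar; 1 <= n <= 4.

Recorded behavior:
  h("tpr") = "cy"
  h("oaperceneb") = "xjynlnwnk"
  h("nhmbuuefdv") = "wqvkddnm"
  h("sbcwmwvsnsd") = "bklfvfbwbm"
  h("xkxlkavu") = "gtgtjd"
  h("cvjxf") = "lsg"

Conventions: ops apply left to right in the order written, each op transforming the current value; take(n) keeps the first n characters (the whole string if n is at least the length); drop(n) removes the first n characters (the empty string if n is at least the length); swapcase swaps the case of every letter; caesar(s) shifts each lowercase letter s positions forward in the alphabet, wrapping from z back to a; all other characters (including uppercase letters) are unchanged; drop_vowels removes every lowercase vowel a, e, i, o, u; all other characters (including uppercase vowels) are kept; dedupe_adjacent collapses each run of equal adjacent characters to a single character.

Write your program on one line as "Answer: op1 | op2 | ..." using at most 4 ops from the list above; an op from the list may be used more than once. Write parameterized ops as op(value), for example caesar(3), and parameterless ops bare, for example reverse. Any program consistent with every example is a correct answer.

reverse | caesar(9) | reverse | drop_vowels

Check, running the answer program on each example:
  "tpr" -> "rpt" -> "ayc" -> "cya" -> "cy"
  "oaperceneb" -> "benecrepao" -> "knwnlanyjx" -> "xjynalnwnk" -> "xjynlnwnk"
  "nhmbuuefdv" -> "vdfeuubmhn" -> "emonddkvqw" -> "wqvkddnome" -> "wqvkddnm"
  "sbcwmwvsnsd" -> "dsnsvwmwcbs" -> "mbwbefvflkb" -> "bklfvfebwbm" -> "bklfvfbwbm"
  "xkxlkavu" -> "uvaklxkx" -> "dejtugtg" -> "gtgutjed" -> "gtgtjd"
  "cvjxf" -> "fxjvc" -> "ogsel" -> "lesgo" -> "lsg"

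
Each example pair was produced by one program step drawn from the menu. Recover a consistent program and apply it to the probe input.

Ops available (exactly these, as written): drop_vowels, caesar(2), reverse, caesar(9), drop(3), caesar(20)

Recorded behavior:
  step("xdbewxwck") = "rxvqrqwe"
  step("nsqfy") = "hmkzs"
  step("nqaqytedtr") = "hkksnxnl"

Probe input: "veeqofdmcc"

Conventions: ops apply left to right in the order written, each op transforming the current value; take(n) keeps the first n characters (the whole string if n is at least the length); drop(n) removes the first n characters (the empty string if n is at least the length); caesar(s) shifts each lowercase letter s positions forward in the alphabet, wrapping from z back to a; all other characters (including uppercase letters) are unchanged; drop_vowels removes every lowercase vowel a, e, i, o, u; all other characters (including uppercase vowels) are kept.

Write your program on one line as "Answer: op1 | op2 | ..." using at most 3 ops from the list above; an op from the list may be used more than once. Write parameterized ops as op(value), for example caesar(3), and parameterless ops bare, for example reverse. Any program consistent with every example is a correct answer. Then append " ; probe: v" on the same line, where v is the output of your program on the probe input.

drop_vowels | caesar(20) ; probe: "pkzxgww"

Check, running the answer program on each example:
  "xdbewxwck" -> "xdbwxwck" -> "rxvqrqwe"
  "nsqfy" -> "nsqfy" -> "hmkzs"
  "nqaqytedtr" -> "nqqytdtr" -> "hkksnxnl"
  probe: "veeqofdmcc" -> "vqfdmcc" -> "pkzxgww"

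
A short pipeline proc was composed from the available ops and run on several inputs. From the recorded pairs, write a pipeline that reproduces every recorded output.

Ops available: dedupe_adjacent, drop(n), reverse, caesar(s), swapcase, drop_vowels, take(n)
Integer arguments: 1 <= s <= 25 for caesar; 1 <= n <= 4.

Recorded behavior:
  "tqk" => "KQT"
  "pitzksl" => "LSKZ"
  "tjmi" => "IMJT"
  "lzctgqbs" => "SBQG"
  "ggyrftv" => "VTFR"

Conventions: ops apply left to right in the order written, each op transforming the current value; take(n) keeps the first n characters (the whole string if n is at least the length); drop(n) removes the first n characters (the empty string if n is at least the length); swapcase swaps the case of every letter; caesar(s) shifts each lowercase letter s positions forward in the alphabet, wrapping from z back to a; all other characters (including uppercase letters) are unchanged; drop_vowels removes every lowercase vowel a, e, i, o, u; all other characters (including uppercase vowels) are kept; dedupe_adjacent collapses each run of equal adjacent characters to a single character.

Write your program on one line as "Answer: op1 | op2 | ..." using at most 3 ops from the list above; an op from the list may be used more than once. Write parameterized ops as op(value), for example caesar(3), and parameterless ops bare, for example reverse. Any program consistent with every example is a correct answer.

reverse | swapcase | take(4)

Check, running the answer program on each example:
  "tqk" -> "kqt" -> "KQT" -> "KQT"
  "pitzksl" -> "lskztip" -> "LSKZTIP" -> "LSKZ"
  "tjmi" -> "imjt" -> "IMJT" -> "IMJT"
  "lzctgqbs" -> "sbqgtczl" -> "SBQGTCZL" -> "SBQG"
  "ggyrftv" -> "vtfrygg" -> "VTFRYGG" -> "VTFR"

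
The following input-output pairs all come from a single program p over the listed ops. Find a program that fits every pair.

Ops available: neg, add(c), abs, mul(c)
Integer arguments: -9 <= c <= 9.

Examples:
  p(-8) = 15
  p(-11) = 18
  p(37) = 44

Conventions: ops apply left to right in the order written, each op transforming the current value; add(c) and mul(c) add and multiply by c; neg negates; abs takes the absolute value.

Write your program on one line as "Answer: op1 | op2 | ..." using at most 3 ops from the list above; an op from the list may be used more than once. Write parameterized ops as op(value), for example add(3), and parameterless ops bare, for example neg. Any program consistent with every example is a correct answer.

abs | add(7)

Check, running the answer program on each example:
  -8 -> 8 -> 15
  -11 -> 11 -> 18
  37 -> 37 -> 44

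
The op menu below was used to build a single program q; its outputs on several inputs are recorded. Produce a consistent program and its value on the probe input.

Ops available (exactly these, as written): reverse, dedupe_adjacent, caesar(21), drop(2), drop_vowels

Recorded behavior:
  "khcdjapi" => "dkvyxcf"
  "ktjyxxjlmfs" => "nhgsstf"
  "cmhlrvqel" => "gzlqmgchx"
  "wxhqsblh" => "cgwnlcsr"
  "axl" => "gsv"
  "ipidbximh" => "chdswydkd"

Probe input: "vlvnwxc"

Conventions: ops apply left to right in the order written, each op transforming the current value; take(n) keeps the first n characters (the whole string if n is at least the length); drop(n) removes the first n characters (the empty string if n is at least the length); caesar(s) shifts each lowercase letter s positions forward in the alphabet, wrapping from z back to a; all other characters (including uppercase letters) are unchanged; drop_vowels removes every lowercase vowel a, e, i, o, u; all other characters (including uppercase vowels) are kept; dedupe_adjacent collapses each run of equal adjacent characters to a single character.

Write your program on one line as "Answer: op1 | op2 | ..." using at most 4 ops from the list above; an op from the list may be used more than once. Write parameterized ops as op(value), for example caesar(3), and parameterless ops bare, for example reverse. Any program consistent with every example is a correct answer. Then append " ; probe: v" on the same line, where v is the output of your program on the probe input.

caesar(21) | reverse | drop_vowels ; probe: "xsrqgq"

Check, running the answer program on each example:
  "khcdjapi" -> "fcxyevkd" -> "dkveyxcf" -> "dkvyxcf"
  "ktjyxxjlmfs" -> "foetsseghan" -> "nahgessteof" -> "nhgsstf"
  "cmhlrvqel" -> "xhcgmqlzg" -> "gzlqmgchx" -> "gzlqmgchx"
  "wxhqsblh" -> "rsclnwgc" -> "cgwnlcsr" -> "cgwnlcsr"
  "axl" -> "vsg" -> "gsv" -> "gsv"
  "ipidbximh" -> "dkdywsdhc" -> "chdswydkd" -> "chdswydkd"
  probe: "vlvnwxc" -> "qgqirsx" -> "xsriqgq" -> "xsrqgq"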